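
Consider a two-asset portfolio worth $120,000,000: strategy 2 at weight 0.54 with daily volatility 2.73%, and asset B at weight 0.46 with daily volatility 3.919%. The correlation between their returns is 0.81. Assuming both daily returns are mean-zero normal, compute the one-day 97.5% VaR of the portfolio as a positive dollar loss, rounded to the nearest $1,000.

$7,336,000

σ_p² = 0.54²·2.73² + 0.46²·3.919² + 2·0.81·0.54·0.46·2.73·3.919 = 9.7284 (%²).
σ_p = √9.7284 = 3.119%.
At 97.5%, z = 1.960.
VaR = 1.960 × 3.119% = 6.113%; on $120,000,000 that is $7,335,600.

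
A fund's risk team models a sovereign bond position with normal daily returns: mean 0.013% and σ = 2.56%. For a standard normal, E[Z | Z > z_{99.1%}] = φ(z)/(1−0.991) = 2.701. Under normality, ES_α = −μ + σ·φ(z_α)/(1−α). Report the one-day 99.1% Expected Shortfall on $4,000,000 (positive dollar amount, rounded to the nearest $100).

ES = −(0.013%) + 2.56% × 2.701 = 6.902%.
On $4,000,000: 0.06902 × $4,000,000 = $276,080.

$276,100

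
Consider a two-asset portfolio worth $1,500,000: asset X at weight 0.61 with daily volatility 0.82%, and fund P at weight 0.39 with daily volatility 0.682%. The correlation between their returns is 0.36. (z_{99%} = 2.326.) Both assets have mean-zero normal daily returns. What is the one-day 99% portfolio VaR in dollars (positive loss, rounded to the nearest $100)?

$22,500

σ_p² = 0.61²·0.82² + 0.39²·0.682² + 2·0.36·0.61·0.39·0.82·0.682 = 0.4167 (%²).
σ_p = √0.4167 = 0.646%.
VaR = 2.326 × 0.646% = 1.503%; on $1,500,000 that is $22,545.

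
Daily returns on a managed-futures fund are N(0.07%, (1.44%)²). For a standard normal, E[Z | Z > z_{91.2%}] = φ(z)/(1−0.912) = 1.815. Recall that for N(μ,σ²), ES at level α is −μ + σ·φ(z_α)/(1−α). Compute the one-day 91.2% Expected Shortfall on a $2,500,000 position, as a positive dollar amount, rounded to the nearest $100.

$63,600

ES = −(0.07%) + 1.44% × 1.815 = 2.544%.
On $2,500,000: 0.02544 × $2,500,000 = $63,600.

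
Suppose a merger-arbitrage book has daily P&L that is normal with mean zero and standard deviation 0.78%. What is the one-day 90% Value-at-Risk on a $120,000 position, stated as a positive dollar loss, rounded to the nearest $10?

At 90% one-sided, z = 1.282.
VaR = z·σ = 1.282 × 0.78% = 1.000%.
On $120,000: 0.01000 × $120,000 = $1,200.

$1,200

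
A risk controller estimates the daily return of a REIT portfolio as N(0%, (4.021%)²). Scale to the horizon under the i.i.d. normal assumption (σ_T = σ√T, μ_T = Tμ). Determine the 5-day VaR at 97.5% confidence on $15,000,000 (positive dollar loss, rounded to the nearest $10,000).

$2,640,000

At 97.5%, z = 1.960.
σ_{5d} = 4.021% × √5 = 8.991%.
VaR = 1.960 × 8.991% = 17.622%.
On $15,000,000: 0.17622 × $15,000,000 = $2,643,300.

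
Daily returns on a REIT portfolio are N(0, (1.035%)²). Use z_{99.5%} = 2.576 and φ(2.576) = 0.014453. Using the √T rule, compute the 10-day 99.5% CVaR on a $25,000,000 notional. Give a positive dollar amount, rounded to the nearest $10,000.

$2,370,000

σ_{10d} = 1.035% × √10 = 3.273%.
ES multiplier = φ(z)/(1−α) = 0.014453/0.005 = 2.891.
ES = 3.273% × 2.891 = 9.462%; on $25,000,000: $2,365,500.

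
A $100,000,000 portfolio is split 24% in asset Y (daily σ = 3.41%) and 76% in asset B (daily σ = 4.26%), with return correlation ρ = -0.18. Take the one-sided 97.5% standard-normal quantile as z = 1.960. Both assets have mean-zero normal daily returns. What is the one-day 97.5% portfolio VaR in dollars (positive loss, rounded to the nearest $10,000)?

$6,260,000

σ_p² = 0.24²·3.41² + 0.76²·4.26² + 2·-0.18·0.24·0.76·3.41·4.26 = 10.1980 (%²).
σ_p = √10.1980 = 3.193%.
VaR = 1.960 × 3.193% = 6.258%; on $100,000,000 that is $6,258,000.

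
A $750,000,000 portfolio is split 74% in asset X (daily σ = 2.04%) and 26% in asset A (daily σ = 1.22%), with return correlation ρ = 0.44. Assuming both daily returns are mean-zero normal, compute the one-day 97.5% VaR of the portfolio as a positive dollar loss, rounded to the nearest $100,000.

σ_p² = 0.74²·2.04² + 0.26²·1.22² + 2·0.44·0.74·0.26·2.04·1.22 = 2.8009 (%²).
σ_p = √2.8009 = 1.674%.
At 97.5%, z = 1.960.
VaR = 1.960 × 1.674% = 3.281%; on $750,000,000 that is $24,607,500.

$24,600,000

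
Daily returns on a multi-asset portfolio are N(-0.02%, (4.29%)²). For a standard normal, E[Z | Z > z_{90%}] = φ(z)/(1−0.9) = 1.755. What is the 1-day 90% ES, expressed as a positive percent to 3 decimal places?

7.549%

ES = −(-0.02%) + 4.29% × 1.755 = 7.549%.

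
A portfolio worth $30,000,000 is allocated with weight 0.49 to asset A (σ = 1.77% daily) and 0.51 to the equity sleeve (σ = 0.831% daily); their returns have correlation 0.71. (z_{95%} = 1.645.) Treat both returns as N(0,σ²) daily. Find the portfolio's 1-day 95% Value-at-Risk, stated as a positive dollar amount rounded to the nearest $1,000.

σ_p² = 0.49²·1.77² + 0.51²·0.831² + 2·0.71·0.49·0.51·1.77·0.831 = 1.4538 (%²).
σ_p = √1.4538 = 1.206%.
VaR = 1.645 × 1.206% = 1.984%; on $30,000,000 that is $595,200.

$595,000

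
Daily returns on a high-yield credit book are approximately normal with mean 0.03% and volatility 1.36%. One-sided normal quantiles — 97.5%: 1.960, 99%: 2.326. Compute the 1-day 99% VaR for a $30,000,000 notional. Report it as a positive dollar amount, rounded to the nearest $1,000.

$940,000

VaR = −μ + z·σ = −(0.03%) + 2.326 × 1.36% = 3.133%.
On $30,000,000: 0.03133 × $30,000,000 = $939,900.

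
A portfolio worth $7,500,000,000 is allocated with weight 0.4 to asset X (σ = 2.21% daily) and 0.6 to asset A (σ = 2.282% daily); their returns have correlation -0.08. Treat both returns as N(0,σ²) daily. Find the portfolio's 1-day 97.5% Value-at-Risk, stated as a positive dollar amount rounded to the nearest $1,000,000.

σ_p² = 0.4²·2.21² + 0.6²·2.282² + 2·-0.08·0.4·0.6·2.21·2.282 = 2.4625 (%²).
σ_p = √2.4625 = 1.569%.
At 97.5%, z = 1.960.
VaR = 1.960 × 1.569% = 3.075%; on $7,500,000,000 that is $230,625,000.

$231,000,000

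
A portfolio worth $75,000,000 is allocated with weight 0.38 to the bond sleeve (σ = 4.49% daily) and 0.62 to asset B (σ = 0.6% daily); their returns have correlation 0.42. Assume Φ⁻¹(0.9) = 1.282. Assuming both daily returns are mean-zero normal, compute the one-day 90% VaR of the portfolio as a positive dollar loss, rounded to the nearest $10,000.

σ_p² = 0.38²·4.49² + 0.62²·0.6² + 2·0.42·0.38·0.62·4.49·0.6 = 3.5827 (%²).
σ_p = √3.5827 = 1.893%.
VaR = 1.282 × 1.893% = 2.427%; on $75,000,000 that is $1,820,250.

$1,820,000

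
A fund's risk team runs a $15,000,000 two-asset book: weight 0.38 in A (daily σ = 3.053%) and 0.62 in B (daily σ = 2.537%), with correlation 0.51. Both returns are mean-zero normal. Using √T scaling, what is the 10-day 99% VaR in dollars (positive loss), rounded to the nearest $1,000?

σ_p = √(0.38²·3.053² + 0.62²·2.537² + 2·0.51·0.38·0.62·3.053·2.537) = 2.384%.
σ_{10d} = 2.384% × √10 = 7.539%.
z(99%) = 2.326.
VaR = 2.326 × 7.539% = 17.536%; on $15,000,000 that is $2,630,400.

$2,630,000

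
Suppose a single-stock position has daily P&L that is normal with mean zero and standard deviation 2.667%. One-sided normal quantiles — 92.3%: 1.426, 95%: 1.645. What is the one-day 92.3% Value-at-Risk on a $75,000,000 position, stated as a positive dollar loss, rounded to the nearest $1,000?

$2,852,000

VaR = z·σ = 1.426 × 2.667% = 3.803%.
On $75,000,000: 0.03803 × $75,000,000 = $2,852,250.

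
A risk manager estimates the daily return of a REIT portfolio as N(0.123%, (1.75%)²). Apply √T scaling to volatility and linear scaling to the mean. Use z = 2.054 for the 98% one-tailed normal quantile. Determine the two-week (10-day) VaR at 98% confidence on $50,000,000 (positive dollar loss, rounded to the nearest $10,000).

$5,070,000

σ_{10d} = 1.75% × √10 = 5.534%; μ_{10d} = 10 × 0.123% = 1.230%.
VaR = −(1.230%) + 2.054 × 5.534% = 10.137%.
On $50,000,000: 0.10137 × $50,000,000 = $5,068,500.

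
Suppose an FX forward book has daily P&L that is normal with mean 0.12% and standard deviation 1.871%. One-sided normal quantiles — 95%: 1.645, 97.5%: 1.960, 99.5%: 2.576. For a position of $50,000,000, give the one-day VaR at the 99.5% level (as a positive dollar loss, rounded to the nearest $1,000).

$2,350,000

VaR = −μ + z·σ = −(0.12%) + 2.576 × 1.871% = 4.700%.
On $50,000,000: 0.04700 × $50,000,000 = $2,350,000.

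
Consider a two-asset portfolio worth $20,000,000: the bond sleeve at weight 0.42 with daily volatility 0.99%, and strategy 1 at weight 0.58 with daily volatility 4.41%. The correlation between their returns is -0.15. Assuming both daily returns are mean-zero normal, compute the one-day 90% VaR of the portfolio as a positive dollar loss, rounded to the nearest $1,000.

σ_p² = 0.42²·0.99² + 0.58²·4.41² + 2·-0.15·0.42·0.58·0.99·4.41 = 6.3962 (%²).
σ_p = √6.3962 = 2.529%.
At 90%, z = 1.282.
VaR = 1.282 × 2.529% = 3.242%; on $20,000,000 that is $648,400.

$648,000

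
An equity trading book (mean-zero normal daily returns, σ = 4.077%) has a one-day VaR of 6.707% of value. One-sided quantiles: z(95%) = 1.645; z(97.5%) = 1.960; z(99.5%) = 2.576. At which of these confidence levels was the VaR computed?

95%

Implied z = VaR/σ = 6.707 / 4.077 = 1.645.
This matches z(95%) = 1.645.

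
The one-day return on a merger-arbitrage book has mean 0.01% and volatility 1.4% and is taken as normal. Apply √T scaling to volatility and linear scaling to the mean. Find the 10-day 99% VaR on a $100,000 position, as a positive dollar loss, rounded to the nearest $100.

$10,200

At 99%, z = 2.326.
σ_{10d} = 1.4% × √10 = 4.427%; μ_{10d} = 10 × 0.01% = 0.100%.
VaR = −(0.100%) + 2.326 × 4.427% = 10.197%.
On $100,000: 0.10197 × $100,000 = $10,197.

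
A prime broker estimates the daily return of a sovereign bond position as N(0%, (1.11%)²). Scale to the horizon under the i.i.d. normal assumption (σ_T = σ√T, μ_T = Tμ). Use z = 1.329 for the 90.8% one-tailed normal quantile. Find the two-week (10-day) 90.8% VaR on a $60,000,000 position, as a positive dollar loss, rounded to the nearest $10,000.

σ_{10d} = 1.11% × √10 = 3.510%.
VaR = 1.329 × 3.510% = 4.665%.
On $60,000,000: 0.04665 × $60,000,000 = $2,799,000.

$2,800,000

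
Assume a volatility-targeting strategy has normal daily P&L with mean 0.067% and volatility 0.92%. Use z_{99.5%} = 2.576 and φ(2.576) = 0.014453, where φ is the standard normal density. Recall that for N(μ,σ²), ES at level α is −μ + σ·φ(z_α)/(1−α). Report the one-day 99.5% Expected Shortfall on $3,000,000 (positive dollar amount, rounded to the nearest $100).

$77,800

Tail multiplier: φ(z)/(1−α) = 0.014453 / 0.005 = 2.891.
ES = −(0.067%) + 0.92% × 2.891 = 2.593%.
On $3,000,000: 0.02593 × $3,000,000 = $77,790.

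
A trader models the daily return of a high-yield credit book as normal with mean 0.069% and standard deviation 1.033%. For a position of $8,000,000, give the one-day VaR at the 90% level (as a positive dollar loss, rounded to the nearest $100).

$100,400

At 90% one-sided, z = 1.282.
VaR = −μ + z·σ = −(0.069%) + 1.282 × 1.033% = 1.255%.
On $8,000,000: 0.01255 × $8,000,000 = $100,400.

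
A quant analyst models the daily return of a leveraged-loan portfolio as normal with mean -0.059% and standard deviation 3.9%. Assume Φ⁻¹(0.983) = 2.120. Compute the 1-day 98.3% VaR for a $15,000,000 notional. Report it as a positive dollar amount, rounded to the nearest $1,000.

$1,249,000

VaR = −μ + z·σ = −(-0.059%) + 2.120 × 3.9% = 8.327%.
On $15,000,000: 0.08327 × $15,000,000 = $1,249,050.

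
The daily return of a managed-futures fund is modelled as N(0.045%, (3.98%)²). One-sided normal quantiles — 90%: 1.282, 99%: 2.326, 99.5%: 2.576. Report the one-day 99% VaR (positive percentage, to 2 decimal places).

9.21%

VaR = −μ + z·σ = −(0.045%) + 2.326 × 3.98% = 9.212%.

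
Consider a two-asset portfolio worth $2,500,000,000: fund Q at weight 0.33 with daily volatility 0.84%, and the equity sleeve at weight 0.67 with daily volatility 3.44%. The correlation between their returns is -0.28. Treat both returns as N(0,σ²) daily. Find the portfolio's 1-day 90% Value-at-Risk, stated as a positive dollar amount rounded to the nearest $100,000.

$71,900,000

σ_p² = 0.33²·0.84² + 0.67²·3.44² + 2·-0.28·0.33·0.67·0.84·3.44 = 5.0312 (%²).
σ_p = √5.0312 = 2.243%.
At 90%, z = 1.282.
VaR = 1.282 × 2.243% = 2.876%; on $2,500,000,000 that is $71,900,000.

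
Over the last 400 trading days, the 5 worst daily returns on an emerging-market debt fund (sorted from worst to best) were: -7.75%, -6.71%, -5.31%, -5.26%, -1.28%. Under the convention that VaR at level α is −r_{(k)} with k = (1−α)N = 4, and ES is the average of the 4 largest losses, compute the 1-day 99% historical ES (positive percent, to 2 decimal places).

The 4 worst returns sum to -25.03%.
ES = −(-25.03%) / 4 = 6.2575% ≈ 6.26%.

6.26%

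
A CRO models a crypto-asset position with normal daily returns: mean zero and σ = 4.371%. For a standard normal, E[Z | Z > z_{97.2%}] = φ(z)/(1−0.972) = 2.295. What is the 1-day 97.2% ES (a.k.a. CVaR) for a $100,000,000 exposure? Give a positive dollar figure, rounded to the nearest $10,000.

ES = 4.371% × 2.295 = 10.031%.
On $100,000,000: 0.10031 × $100,000,000 = $10,031,000.

$10,030,000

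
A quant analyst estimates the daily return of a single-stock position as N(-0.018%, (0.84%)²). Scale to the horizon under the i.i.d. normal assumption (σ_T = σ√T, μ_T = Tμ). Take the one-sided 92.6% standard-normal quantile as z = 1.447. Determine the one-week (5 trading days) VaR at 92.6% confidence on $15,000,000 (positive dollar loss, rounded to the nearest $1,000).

σ_{5d} = 0.84% × √5 = 1.878%; μ_{5d} = 5 × -0.018% = -0.090%.
VaR = −(-0.090%) + 1.447 × 1.878% = 2.807%.
On $15,000,000: 0.02807 × $15,000,000 = $421,050.

$421,000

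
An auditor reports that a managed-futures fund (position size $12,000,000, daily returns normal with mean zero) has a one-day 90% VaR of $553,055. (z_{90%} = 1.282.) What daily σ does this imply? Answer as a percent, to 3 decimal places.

VaR as a fraction: $553,055 / $12,000,000 = 4.609%.
σ = VaR / z = 4.609% / 1.282 = 3.595%.

3.595%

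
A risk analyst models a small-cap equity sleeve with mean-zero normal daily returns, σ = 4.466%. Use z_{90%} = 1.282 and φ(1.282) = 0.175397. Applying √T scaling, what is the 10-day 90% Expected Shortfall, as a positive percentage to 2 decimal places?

σ_{10d} = 4.466% × √10 = 14.123%.
ES multiplier = φ(z)/(1−α) = 0.175397/0.1 = 1.754.
ES = 14.123% × 1.754 = 24.772%.

24.77%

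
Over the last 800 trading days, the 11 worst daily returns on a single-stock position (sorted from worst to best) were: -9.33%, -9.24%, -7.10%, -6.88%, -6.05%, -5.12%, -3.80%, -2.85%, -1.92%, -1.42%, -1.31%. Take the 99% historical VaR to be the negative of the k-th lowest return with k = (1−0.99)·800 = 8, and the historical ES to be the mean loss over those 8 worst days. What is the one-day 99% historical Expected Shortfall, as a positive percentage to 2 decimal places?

6.30%

The 8 worst returns sum to -50.37%.
ES = −(-50.37%) / 8 = 6.29625% ≈ 6.30%.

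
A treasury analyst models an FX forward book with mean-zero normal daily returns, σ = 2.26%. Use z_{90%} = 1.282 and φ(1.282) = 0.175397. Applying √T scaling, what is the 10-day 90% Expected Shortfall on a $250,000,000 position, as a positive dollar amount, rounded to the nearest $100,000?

σ_{10d} = 2.26% × √10 = 7.147%.
ES multiplier = φ(z)/(1−α) = 0.175397/0.1 = 1.754.
ES = 7.147% × 1.754 = 12.536%; on $250,000,000: $31,340,000.

$31,300,000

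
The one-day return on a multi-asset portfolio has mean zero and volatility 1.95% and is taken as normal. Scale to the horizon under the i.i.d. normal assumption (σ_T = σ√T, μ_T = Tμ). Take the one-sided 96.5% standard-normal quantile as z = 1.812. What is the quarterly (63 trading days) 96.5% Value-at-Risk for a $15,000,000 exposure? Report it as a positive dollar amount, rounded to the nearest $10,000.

σ_{63d} = 1.95% × √63 = 15.478%.
VaR = 1.812 × 15.478% = 28.046%.
On $15,000,000: 0.28046 × $15,000,000 = $4,206,900.

$4,210,000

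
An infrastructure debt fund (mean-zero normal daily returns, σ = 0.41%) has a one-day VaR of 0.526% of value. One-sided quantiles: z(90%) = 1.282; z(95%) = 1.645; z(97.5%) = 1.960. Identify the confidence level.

Implied z = VaR/σ = 0.526 / 0.41 = 1.283.
This matches z(90%) = 1.282.

90%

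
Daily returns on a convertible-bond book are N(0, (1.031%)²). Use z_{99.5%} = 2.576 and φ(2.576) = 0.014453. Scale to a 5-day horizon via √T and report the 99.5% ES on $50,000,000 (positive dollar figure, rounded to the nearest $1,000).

σ_{5d} = 1.031% × √5 = 2.305%.
ES multiplier = φ(z)/(1−α) = 0.014453/0.005 = 2.891.
ES = 2.305% × 2.891 = 6.664%; on $50,000,000: $3,332,000.

$3,332,000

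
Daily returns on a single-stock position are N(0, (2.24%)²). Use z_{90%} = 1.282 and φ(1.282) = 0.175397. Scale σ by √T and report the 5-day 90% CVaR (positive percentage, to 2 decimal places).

8.79%

σ_{5d} = 2.24% × √5 = 5.009%.
ES multiplier = φ(z)/(1−α) = 0.175397/0.1 = 1.754.
ES = 5.009% × 1.754 = 8.786%.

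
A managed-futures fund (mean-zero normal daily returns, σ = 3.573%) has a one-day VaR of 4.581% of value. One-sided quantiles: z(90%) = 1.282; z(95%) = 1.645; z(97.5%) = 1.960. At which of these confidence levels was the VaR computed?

90%

Implied z = VaR/σ = 4.581 / 3.573 = 1.282.
This matches z(90%) = 1.282.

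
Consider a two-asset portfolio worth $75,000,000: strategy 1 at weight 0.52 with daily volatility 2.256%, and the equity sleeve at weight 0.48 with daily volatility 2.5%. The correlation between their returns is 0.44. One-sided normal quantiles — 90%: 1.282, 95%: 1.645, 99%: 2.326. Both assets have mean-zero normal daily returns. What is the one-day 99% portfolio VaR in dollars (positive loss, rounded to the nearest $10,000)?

$3,510,000

σ_p² = 0.52²·2.256² + 0.48²·2.5² + 2·0.44·0.52·0.48·2.256·2.5 = 4.0550 (%²).
σ_p = √4.0550 = 2.014%.
VaR = 2.326 × 2.014% = 4.685%; on $75,000,000 that is $3,513,750.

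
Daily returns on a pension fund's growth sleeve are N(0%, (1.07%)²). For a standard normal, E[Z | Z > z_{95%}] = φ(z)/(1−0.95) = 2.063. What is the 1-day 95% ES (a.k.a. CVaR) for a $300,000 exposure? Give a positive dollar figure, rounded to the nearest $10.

ES = 1.07% × 2.063 = 2.207%.
On $300,000: 0.02207 × $300,000 = $6,621.

$6,620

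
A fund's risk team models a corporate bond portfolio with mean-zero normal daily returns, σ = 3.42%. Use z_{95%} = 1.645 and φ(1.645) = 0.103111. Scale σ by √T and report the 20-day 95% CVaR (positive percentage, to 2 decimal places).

σ_{20d} = 3.42% × √20 = 15.295%.
ES multiplier = φ(z)/(1−α) = 0.103111/0.05 = 2.062.
ES = 15.295% × 2.062 = 31.538%.

31.54%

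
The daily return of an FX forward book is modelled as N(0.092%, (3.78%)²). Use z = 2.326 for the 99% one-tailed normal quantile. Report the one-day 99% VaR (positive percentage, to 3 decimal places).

VaR = −μ + z·σ = −(0.092%) + 2.326 × 3.78% = 8.700%.

8.700%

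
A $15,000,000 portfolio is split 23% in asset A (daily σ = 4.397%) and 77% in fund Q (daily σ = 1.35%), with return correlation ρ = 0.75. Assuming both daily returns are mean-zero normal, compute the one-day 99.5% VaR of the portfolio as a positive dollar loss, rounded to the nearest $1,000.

σ_p² = 0.23²·4.397² + 0.77²·1.35² + 2·0.75·0.23·0.77·4.397·1.35 = 3.6802 (%²).
σ_p = √3.6802 = 1.918%.
At 99.5%, z = 2.576.
VaR = 2.576 × 1.918% = 4.941%; on $15,000,000 that is $741,150.

$741,000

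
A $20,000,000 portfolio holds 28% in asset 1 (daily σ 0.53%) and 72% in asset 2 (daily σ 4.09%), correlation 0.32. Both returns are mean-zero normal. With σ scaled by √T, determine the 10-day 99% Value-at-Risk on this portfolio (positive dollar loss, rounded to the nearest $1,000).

σ_p = √(0.28²·0.53² + 0.72²·4.09² + 2·0.32·0.28·0.72·0.53·4.09) = 2.996%.
σ_{10d} = 2.996% × √10 = 9.474%.
z(99%) = 2.326.
VaR = 2.326 × 9.474% = 22.037%; on $20,000,000 that is $4,407,400.

$4,407,000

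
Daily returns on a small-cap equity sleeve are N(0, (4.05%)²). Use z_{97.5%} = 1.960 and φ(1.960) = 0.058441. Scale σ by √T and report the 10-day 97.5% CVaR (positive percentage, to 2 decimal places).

29.94%

σ_{10d} = 4.05% × √10 = 12.807%.
ES multiplier = φ(z)/(1−α) = 0.058441/0.025 = 2.338.
ES = 12.807% × 2.338 = 29.943%.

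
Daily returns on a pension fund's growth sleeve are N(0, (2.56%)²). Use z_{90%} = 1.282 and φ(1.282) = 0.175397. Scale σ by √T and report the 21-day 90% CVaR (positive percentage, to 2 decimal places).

σ_{21d} = 2.56% × √21 = 11.731%.
ES multiplier = φ(z)/(1−α) = 0.175397/0.1 = 1.754.
ES = 11.731% × 1.754 = 20.576%.

20.58%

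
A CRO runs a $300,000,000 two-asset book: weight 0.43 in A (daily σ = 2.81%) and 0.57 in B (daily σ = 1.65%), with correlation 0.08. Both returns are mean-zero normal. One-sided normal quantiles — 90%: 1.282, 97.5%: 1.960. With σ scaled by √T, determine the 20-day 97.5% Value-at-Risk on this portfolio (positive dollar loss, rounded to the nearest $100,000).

σ_p = √(0.43²·2.81² + 0.57²·1.65² + 2·0.08·0.43·0.57·2.81·1.65) = 1.589%.
σ_{20d} = 1.589% × √20 = 7.106%.
VaR = 1.960 × 7.106% = 13.928%; on $300,000,000 that is $41,784,000.

$41,800,000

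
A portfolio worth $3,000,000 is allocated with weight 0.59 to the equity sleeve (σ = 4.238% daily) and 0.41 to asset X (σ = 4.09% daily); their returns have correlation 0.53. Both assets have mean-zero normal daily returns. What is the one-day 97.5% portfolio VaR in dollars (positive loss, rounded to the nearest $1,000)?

σ_p² = 0.59²·4.238² + 0.41²·4.09² + 2·0.53·0.59·0.41·4.238·4.09 = 13.5086 (%²).
σ_p = √13.5086 = 3.675%.
At 97.5%, z = 1.960.
VaR = 1.960 × 3.675% = 7.203%; on $3,000,000 that is $216,090.

$216,000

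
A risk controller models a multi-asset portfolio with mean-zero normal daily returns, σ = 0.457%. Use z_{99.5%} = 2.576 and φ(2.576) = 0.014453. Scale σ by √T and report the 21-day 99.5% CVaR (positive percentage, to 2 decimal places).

6.05%

σ_{21d} = 0.457% × √21 = 2.094%.
ES multiplier = φ(z)/(1−α) = 0.014453/0.005 = 2.891.
ES = 2.094% × 2.891 = 6.054%.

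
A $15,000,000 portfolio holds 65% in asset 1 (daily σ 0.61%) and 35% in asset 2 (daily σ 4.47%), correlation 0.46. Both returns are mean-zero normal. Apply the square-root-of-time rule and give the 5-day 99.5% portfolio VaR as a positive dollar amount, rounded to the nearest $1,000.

σ_p = √(0.65²·0.61² + 0.35²·4.47² + 2·0.46·0.65·0.35·0.61·4.47) = 1.782%.
σ_{5d} = 1.782% × √5 = 3.985%.
z(99.5%) = 2.576.
VaR = 2.576 × 3.985% = 10.265%; on $15,000,000 that is $1,539,750.

$1,540,000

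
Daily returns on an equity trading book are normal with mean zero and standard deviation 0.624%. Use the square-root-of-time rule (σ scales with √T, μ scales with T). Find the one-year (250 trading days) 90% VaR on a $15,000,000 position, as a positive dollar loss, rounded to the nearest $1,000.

$1,897,000

At 90%, z = 1.282.
σ_{250d} = 0.624% × √250 = 9.866%.
VaR = 1.282 × 9.866% = 12.648%.
On $15,000,000: 0.12648 × $15,000,000 = $1,897,200.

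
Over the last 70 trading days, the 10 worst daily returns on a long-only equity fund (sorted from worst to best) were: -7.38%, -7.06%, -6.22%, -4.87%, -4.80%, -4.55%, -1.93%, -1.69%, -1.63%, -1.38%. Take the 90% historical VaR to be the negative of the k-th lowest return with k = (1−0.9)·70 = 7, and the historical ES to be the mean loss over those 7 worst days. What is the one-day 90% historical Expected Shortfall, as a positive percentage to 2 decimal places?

5.26%

The 7 worst returns sum to -36.81%.
ES = −(-36.81%) / 7 = 5.2585…% ≈ 5.26%.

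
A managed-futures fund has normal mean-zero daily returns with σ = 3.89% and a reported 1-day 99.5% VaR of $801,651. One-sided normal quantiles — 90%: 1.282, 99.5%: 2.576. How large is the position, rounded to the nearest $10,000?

$8,000,000

VaR as a fraction of value: z·σ = 2.576 × 3.89% = 10.0206%.
Position = $801,651 / 0.100206 = $7,999,998.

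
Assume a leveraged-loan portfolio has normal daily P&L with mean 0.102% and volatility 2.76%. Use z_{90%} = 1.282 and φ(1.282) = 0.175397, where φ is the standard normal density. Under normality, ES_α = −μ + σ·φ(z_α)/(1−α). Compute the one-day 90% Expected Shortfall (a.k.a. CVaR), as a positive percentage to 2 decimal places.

4.74%

Tail multiplier: φ(z)/(1−α) = 0.175397 / 0.1 = 1.754.
ES = −(0.102%) + 2.76% × 1.754 = 4.739%.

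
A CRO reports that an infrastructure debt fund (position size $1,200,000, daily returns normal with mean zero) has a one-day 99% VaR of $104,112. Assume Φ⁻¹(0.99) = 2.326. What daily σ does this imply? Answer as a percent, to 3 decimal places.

VaR as a fraction: $104,112 / $1,200,000 = 8.676%.
σ = VaR / z = 8.676% / 2.326 = 3.730%.

3.730%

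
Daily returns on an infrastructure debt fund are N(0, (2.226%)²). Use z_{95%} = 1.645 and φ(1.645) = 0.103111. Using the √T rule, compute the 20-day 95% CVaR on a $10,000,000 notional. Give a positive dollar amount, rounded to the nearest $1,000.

$2,053,000

σ_{20d} = 2.226% × √20 = 9.955%.
ES multiplier = φ(z)/(1−α) = 0.103111/0.05 = 2.062.
ES = 9.955% × 2.062 = 20.527%; on $10,000,000: $2,052,700.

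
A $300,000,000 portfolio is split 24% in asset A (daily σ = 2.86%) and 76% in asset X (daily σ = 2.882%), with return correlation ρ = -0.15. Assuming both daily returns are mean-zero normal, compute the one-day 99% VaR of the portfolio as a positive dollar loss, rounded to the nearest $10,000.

$15,320,000

σ_p² = 0.24²·2.86² + 0.76²·2.882² + 2·-0.15·0.24·0.76·2.86·2.882 = 4.8176 (%²).
σ_p = √4.8176 = 2.195%.
At 99%, z = 2.326.
VaR = 2.326 × 2.195% = 5.106%; on $300,000,000 that is $15,318,000.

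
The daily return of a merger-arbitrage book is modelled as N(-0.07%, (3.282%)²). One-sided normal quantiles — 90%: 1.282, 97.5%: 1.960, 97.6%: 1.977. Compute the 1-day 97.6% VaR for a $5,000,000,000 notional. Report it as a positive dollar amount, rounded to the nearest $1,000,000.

$328,000,000

VaR = −μ + z·σ = −(-0.07%) + 1.977 × 3.282% = 6.559%.
On $5,000,000,000: 0.06559 × $5,000,000,000 = $327,950,000.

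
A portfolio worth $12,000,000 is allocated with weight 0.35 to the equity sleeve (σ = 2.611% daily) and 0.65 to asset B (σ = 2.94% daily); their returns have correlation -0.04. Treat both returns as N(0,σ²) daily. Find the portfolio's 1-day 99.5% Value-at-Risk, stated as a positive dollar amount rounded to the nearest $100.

$644,500

σ_p² = 0.35²·2.611² + 0.65²·2.94² + 2·-0.04·0.35·0.65·2.611·2.94 = 4.3473 (%²).
σ_p = √4.3473 = 2.085%.
At 99.5%, z = 2.576.
VaR = 2.576 × 2.085% = 5.371%; on $12,000,000 that is $644,520.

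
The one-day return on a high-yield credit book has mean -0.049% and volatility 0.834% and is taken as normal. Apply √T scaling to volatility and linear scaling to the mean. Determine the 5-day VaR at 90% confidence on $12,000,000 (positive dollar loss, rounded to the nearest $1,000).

At 90%, z = 1.282.
σ_{5d} = 0.834% × √5 = 1.865%; μ_{5d} = 5 × -0.049% = -0.245%.
VaR = −(-0.245%) + 1.282 × 1.865% = 2.636%.
On $12,000,000: 0.02636 × $12,000,000 = $316,320.

$316,000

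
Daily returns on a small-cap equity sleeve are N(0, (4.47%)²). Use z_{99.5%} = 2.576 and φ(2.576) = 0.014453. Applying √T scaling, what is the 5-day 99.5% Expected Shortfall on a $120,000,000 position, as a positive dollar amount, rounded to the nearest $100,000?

σ_{5d} = 4.47% × √5 = 9.995%.
ES multiplier = φ(z)/(1−α) = 0.014453/0.005 = 2.891.
ES = 9.995% × 2.891 = 28.896%; on $120,000,000: $34,675,200.

$34,700,000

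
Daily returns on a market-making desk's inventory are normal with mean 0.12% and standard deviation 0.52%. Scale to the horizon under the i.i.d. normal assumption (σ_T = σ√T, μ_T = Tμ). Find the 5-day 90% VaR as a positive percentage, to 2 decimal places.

0.89%

At 90%, z = 1.282.
σ_{5d} = 0.52% × √5 = 1.163%; μ_{5d} = 5 × 0.12% = 0.600%.
VaR = −(0.600%) + 1.282 × 1.163% = 0.891%.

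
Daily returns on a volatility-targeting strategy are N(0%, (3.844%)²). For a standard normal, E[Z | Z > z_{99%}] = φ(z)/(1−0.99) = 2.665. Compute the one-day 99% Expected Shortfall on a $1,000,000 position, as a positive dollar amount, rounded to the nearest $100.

$102,400

ES = 3.844% × 2.665 = 10.244%.
On $1,000,000: 0.10244 × $1,000,000 = $102,440.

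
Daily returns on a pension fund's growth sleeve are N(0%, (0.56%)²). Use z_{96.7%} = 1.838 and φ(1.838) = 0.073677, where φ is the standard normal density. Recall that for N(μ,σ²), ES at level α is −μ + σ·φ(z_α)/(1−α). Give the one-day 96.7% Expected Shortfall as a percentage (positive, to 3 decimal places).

1.250%

Tail multiplier: φ(z)/(1−α) = 0.073677 / 0.033 = 2.233.
ES = 0.56% × 2.233 = 1.250%.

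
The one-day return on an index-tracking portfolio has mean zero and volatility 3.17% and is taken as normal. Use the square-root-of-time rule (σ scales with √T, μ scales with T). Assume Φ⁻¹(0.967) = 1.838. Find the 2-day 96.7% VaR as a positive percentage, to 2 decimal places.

8.24%

σ_{2d} = 3.17% × √2 = 4.483%.
VaR = 1.838 × 4.483% = 8.240%.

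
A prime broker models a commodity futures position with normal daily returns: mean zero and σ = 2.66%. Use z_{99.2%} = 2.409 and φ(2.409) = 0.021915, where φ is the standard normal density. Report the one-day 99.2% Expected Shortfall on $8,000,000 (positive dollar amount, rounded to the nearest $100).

Tail multiplier: φ(z)/(1−α) = 0.021915 / 0.008 = 2.739.
ES = 2.66% × 2.739 = 7.286%.
On $8,000,000: 0.07286 × $8,000,000 = $582,880.

$582,900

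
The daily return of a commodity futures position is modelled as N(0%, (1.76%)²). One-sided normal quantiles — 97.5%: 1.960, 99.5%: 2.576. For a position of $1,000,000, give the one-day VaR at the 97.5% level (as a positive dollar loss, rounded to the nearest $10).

VaR = z·σ = 1.960 × 1.76% = 3.450%.
On $1,000,000: 0.03450 × $1,000,000 = $34,500.

$34,500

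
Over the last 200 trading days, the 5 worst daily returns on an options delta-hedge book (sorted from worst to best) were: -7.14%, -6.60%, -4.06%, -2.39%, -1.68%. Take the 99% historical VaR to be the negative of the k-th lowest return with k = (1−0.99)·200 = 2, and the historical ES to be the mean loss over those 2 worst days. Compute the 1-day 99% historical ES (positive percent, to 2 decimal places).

The 2 worst returns sum to -13.74%.
ES = −(-13.74%) / 2 = 6.87%.

6.87%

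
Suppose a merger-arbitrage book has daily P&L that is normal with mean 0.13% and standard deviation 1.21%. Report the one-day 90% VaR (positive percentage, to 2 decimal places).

At 90% one-sided, z = 1.282.
VaR = −μ + z·σ = −(0.13%) + 1.282 × 1.21% = 1.421%.

1.42%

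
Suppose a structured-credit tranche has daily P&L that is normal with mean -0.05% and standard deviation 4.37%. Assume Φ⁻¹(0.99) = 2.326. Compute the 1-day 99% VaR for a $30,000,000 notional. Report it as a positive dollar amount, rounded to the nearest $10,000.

$3,060,000

VaR = −μ + z·σ = −(-0.05%) + 2.326 × 4.37% = 10.215%.
On $30,000,000: 0.10215 × $30,000,000 = $3,064,500.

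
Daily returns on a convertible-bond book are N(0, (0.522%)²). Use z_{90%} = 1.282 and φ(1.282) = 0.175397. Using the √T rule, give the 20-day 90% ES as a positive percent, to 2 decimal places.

σ_{20d} = 0.522% × √20 = 2.334%.
ES multiplier = φ(z)/(1−α) = 0.175397/0.1 = 1.754.
ES = 2.334% × 1.754 = 4.094%.

4.09%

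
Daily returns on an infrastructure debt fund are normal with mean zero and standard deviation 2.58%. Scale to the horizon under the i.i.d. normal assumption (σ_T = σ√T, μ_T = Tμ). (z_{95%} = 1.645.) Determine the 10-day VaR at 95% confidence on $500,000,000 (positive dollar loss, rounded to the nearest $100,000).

$67,100,000

σ_{10d} = 2.58% × √10 = 8.159%.
VaR = 1.645 × 8.159% = 13.422%.
On $500,000,000: 0.13422 × $500,000,000 = $67,110,000.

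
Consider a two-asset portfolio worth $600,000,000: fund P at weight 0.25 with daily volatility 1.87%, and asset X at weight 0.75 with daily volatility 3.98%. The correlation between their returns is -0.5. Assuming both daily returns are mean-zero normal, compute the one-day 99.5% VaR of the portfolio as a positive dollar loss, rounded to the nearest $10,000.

$42,980,000

σ_p² = 0.25²·1.87² + 0.75²·3.98² + 2·-0.5·0.25·0.75·1.87·3.98 = 7.7333 (%²).
σ_p = √7.7333 = 2.781%.
At 99.5%, z = 2.576.
VaR = 2.576 × 2.781% = 7.164%; on $600,000,000 that is $42,984,000.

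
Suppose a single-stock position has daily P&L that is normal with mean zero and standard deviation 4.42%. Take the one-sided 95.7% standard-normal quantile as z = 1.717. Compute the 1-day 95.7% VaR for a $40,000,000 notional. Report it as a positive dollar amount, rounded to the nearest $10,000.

$3,040,000

VaR = z·σ = 1.717 × 4.42% = 7.589%.
On $40,000,000: 0.07589 × $40,000,000 = $3,035,600.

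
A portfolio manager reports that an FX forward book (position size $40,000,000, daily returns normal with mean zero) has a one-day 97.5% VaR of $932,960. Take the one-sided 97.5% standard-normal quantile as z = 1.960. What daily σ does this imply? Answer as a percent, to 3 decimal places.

1.190%

VaR as a fraction: $932,960 / $40,000,000 = 2.332%.
σ = VaR / z = 2.332% / 1.960 = 1.190%.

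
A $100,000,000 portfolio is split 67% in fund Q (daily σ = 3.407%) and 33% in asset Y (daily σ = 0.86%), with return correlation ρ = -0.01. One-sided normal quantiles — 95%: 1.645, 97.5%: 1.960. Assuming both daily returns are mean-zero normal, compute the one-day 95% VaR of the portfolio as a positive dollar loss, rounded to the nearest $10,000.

σ_p² = 0.67²·3.407² + 0.33²·0.86² + 2·-0.01·0.67·0.33·3.407·0.86 = 5.2783 (%²).
σ_p = √5.2783 = 2.297%.
VaR = 1.645 × 2.297% = 3.779%; on $100,000,000 that is $3,779,000.

$3,780,000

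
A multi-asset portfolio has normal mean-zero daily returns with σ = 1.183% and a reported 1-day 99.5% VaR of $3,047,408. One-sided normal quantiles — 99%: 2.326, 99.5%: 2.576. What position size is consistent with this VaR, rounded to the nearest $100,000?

VaR as a fraction of value: z·σ = 2.576 × 1.183% = 3.04741%.
Position = $3,047,408 / 0.0304741 = $100,000,000.

$100,000,000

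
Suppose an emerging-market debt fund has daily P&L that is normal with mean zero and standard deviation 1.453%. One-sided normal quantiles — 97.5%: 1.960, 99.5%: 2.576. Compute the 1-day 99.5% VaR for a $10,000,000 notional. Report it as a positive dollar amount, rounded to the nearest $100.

VaR = z·σ = 2.576 × 1.453% = 3.743%.
On $10,000,000: 0.03743 × $10,000,000 = $374,300.

$374,300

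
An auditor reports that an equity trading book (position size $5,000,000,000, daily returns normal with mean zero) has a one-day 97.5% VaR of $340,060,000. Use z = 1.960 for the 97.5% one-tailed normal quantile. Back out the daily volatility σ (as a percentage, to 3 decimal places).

3.470%

VaR as a fraction: $340,060,000 / $5,000,000,000 = 6.801%.
σ = VaR / z = 6.801% / 1.960 = 3.470%.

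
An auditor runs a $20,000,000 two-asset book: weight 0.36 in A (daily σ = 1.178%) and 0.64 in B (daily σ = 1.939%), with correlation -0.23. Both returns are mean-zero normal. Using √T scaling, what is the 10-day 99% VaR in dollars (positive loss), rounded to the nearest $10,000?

σ_p = √(0.36²·1.178² + 0.64²·1.939² + 2·-0.23·0.36·0.64·1.178·1.939) = 1.216%.
σ_{10d} = 1.216% × √10 = 3.845%.
z(99%) = 2.326.
VaR = 2.326 × 3.845% = 8.943%; on $20,000,000 that is $1,788,600.

$1,790,000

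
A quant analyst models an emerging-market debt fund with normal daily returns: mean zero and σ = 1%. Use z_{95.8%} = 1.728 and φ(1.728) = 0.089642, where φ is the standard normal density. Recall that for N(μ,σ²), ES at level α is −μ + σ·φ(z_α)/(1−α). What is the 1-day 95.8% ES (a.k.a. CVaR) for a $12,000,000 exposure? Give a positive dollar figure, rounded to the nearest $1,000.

Tail multiplier: φ(z)/(1−α) = 0.089642 / 0.042 = 2.134.
ES = 1% × 2.134 = 2.134%.
On $12,000,000: 0.02134 × $12,000,000 = $256,080.

$256,000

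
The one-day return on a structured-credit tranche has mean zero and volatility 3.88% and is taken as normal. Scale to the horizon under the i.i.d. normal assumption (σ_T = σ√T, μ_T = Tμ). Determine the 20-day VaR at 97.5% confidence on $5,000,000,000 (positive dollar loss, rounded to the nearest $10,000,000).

At 97.5%, z = 1.960.
σ_{20d} = 3.88% × √20 = 17.352%.
VaR = 1.960 × 17.352% = 34.010%.
On $5,000,000,000: 0.34010 × $5,000,000,000 = $1,700,500,000.

$1,700,000,000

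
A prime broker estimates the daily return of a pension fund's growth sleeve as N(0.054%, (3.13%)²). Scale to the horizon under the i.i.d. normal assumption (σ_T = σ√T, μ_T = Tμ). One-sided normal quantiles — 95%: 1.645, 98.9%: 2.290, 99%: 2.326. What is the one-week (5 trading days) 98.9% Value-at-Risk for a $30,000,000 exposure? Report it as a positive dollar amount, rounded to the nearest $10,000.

σ_{5d} = 3.13% × √5 = 6.999%; μ_{5d} = 5 × 0.054% = 0.270%.
VaR = −(0.270%) + 2.290 × 6.999% = 15.758%.
On $30,000,000: 0.15758 × $30,000,000 = $4,727,400.

$4,730,000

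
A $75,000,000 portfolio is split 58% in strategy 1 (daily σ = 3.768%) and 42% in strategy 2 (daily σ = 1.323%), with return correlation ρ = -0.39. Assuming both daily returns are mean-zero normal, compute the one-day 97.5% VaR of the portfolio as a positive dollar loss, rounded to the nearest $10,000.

$2,990,000

σ_p² = 0.58²·3.768² + 0.42²·1.323² + 2·-0.39·0.58·0.42·3.768·1.323 = 4.1377 (%²).
σ_p = √4.1377 = 2.034%.
At 97.5%, z = 1.960.
VaR = 1.960 × 2.034% = 3.987%; on $75,000,000 that is $2,990,250.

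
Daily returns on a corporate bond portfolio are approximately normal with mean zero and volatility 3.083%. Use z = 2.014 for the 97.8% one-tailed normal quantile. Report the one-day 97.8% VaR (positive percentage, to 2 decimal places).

6.21%

VaR = z·σ = 2.014 × 3.083% = 6.209%.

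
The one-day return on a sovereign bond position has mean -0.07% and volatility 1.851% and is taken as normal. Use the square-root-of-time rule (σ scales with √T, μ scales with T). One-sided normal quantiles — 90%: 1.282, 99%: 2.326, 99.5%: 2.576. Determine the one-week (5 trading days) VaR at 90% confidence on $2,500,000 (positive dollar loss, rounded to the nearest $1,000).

σ_{5d} = 1.851% × √5 = 4.139%; μ_{5d} = 5 × -0.07% = -0.350%.
VaR = −(-0.350%) + 1.282 × 4.139% = 5.656%.
On $2,500,000: 0.05656 × $2,500,000 = $141,400.

$141,000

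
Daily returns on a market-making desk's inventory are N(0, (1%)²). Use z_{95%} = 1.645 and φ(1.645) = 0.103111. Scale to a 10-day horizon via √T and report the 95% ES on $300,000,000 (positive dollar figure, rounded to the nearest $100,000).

σ_{10d} = 1% × √10 = 3.162%.
ES multiplier = φ(z)/(1−α) = 0.103111/0.05 = 2.062.
ES = 3.162% × 2.062 = 6.520%; on $300,000,000: $19,560,000.

$19,600,000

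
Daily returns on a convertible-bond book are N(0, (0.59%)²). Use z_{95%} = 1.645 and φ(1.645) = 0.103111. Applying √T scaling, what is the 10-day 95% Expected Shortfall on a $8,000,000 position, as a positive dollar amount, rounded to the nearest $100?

$307,800

σ_{10d} = 0.59% × √10 = 1.866%.
ES multiplier = φ(z)/(1−α) = 0.103111/0.05 = 2.062.
ES = 1.866% × 2.062 = 3.848%; on $8,000,000: $307,840.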